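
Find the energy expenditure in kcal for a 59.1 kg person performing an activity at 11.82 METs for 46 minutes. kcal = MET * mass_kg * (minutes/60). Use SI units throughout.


kcal = MET * mass * time_hr
Convert time: 46 min = 0.7667 hr
kcal = 11.82 * 59.1 * 0.7667
kcal = 535.5642 kcal

535.5642 kcal


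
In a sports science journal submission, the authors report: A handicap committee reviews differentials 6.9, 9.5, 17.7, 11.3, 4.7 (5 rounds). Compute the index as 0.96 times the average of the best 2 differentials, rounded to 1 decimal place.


All differentials: 6.9, 9.5, 17.7, 11.3, 4.7
Sorted: 4.7, 6.9, 9.5, 11.3, 17.7
Best 2: 4.7, 6.9
Average of best = 11.6 / 2 = 5.8
Raw index = 5.8 * 0.96 = 5.568
Handicap index = round(5.568, 1) = 5.6

5.6


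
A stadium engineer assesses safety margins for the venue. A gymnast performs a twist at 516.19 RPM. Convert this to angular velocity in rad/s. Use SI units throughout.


omega = RPM * 2 * pi / 60
omega = 516.19 * 2 * 3.14159 / 60
omega = 3243.3174 / 60 = 54.0553 rad/s

54.0553 rad/s


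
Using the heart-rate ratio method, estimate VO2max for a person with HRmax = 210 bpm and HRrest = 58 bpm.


VO2max = 15.3 * HRmax / HRrest
VO2max = 15.3 * 210 / 58
VO2max = 3213 / 58 = 55.3966 mL/kg/min

55.3966 mL/kg/min


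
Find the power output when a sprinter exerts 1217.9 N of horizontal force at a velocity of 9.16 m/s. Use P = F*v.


P = F * v
P = 1217.9 * 9.16
P = 11155.964 W

11155.964 W


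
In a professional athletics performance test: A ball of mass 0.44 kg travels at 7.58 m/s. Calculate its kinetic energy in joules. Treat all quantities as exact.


KE = 0.5 * m * v^2
KE = 0.5 * 0.44 * 7.58^2
KE = 0.5 * 0.44 * 57.4564 = 12.6404 J

12.6404 J


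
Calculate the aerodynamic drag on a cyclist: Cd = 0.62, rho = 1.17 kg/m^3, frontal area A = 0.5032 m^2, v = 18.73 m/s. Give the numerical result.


Fd = 0.5 * Cd * rho * A * v^2
Fd = 0.5 * 0.62 * 1.17 * 0.5032 * 18.73^2
v^2 = 350.8129
Fd = 0.5 * 0.62 * 1.17 * 0.5032 * 350.8129 = 64.0271 N

64.0271 N


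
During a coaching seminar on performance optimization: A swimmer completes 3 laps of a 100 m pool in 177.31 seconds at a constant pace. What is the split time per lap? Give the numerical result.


Split time = total_time / n_laps = 177.31 / 3
Split time = 59.1033 s per lap

59.1033 s


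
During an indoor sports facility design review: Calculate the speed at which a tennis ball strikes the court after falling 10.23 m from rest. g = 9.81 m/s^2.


v = sqrt(2 * g * h)
v = sqrt(2 * 9.81 * 10.23)
v = sqrt(200.7126) = 14.1673 m/s

14.1673 m/s


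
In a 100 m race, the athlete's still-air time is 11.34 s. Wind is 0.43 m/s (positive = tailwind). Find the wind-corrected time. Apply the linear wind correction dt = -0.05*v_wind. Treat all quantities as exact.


dt = -0.05 * v_wind = -0.05 * 0.43 = -0.0215 s
t_corrected = t_still + dt = 11.34 + (-0.0215)
t_corrected = 11.3185 s

11.3185 s


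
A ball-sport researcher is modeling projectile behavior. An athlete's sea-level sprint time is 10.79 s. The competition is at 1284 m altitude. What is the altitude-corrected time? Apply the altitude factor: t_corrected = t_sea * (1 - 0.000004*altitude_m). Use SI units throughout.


Correction factor = 1 - 0.000004 * 1284 = 0.994864
t_corrected = t_sea * factor = 10.79 * 0.994864
t_corrected = 10.7346 s

10.7346 s


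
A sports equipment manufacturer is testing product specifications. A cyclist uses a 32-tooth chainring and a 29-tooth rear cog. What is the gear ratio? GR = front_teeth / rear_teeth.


GR = front_teeth / rear_teeth
GR = 32 / 29
GR = 1.1034

1.1034


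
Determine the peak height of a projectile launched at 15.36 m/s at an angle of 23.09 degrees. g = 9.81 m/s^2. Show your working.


H = (v*sin(theta))^2 / (2*g)
vy = v*sin(theta) = 15.36 * sin(23.09 deg) = 6.0238 m/s
H = vy^2 / (2*g) = 36.2866 / (2*9.81)
H = 36.2866 / 19.62 = 1.8495 m

1.8495 m


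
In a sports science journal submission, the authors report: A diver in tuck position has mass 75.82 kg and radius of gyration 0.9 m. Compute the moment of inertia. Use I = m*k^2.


I = m * k^2
I = 75.82 * 0.9^2
I = 75.82 * 0.81 = 61.4142 kg*m^2

61.4142 kg*m^2


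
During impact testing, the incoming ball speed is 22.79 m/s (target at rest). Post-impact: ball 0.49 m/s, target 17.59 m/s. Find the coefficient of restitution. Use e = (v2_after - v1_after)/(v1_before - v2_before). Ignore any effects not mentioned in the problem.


e = (v2_after - v1_after) / (v1_before - v2_before)
Numerator = 17.59 - 0.49 = 17.1
Denominator = 22.79 - 0 = 22.79
e = 17.1 / 22.79 = 0.7503

0.7503


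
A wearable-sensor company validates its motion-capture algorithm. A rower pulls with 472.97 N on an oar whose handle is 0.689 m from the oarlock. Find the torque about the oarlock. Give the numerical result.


tau = F * d
tau = 472.97 * 0.689
tau = 325.8763 N*m

325.8763 N*m


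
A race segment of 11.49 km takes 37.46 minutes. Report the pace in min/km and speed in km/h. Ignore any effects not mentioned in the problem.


Pace = time / distance = 37.46 min / 11.49 km = 3.2602 min/km
Speed = distance / time_in_hours = 11.49 / 0.6243 hr
Speed = 18.4036 km/h

3.2602 min/km, 18.4036 km/h


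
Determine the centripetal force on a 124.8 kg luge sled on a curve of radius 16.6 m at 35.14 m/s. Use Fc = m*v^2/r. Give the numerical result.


Fc = m * v^2 / r
v^2 = 35.14^2 = 1234.8196
Fc = 124.8 * 1234.8196 / 16.6
Fc = 154105.4861 / 16.6 = 9283.463 N

9283.463 N


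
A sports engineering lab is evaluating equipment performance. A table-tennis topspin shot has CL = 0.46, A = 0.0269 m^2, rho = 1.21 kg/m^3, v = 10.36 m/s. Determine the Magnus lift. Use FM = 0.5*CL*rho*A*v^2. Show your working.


FM = 0.5 * CL * rho * A * v^2
FM = 0.5 * 0.46 * 1.21 * 0.0269 * 10.36^2
v^2 = 107.3296
FM = 0.5 * 0.46 * 1.21 * 0.0269 * 107.3296 = 0.8035 N

0.8035 N


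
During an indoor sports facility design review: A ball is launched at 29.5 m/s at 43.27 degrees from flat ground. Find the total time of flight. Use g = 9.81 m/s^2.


T = 2*v*sin(theta)/g
sin(theta) = sin(43.27 deg) = 0.6854
T = 2*29.5*0.6854 / 9.81
T = 40.4408 / 9.81 = 4.1224 s

4.1224 s


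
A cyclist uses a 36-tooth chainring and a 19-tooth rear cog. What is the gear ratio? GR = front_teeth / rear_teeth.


GR = front_teeth / rear_teeth
GR = 36 / 19
GR = 1.8947

1.8947


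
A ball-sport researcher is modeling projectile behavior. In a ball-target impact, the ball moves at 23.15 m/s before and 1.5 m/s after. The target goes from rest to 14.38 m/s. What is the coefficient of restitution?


e = (v2_after - v1_after) / (v1_before - v2_before)
Numerator = 14.38 - 1.5 = 12.88
Denominator = 23.15 - 0 = 23.15
e = 12.88 / 23.15 = 0.5564

0.5564


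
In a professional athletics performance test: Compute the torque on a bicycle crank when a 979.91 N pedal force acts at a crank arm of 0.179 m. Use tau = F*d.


tau = F * d
tau = 979.91 * 0.179
tau = 175.4039 N*m

175.4039 N*m


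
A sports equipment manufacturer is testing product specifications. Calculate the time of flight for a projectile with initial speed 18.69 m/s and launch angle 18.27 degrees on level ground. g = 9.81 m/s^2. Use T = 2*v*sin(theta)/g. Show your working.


T = 2*v*sin(theta)/g
sin(theta) = sin(18.27 deg) = 0.3135
T = 2*18.69*0.3135 / 9.81
T = 11.7185 / 9.81 = 1.1945 s

1.1945 s


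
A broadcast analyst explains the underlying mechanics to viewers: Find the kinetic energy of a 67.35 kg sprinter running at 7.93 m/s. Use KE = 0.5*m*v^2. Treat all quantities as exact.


KE = 0.5 * m * v^2
KE = 0.5 * 67.35 * 7.93^2
KE = 0.5 * 67.35 * 62.8849 = 2117.649 J

2117.649 J


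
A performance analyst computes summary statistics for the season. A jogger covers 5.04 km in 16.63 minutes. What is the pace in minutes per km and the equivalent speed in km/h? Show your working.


Pace = time / distance = 16.63 min / 5.04 km = 3.2996 min/km
Speed = distance / time_in_hours = 5.04 / 0.2772 hr
Speed = 18.184 km/h

3.2996 min/km, 18.184 km/h


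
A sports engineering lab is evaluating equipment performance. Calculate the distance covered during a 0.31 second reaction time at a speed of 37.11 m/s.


d = v * t
d = 37.11 * 0.31
d = 11.5041 m

11.5041 m


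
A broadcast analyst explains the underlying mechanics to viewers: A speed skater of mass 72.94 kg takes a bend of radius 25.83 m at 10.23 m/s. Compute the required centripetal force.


Fc = m * v^2 / r
v^2 = 10.23^2 = 104.6529
Fc = 72.94 * 104.6529 / 25.83
Fc = 7633.3825 / 25.83 = 295.5239 N

295.5239 N


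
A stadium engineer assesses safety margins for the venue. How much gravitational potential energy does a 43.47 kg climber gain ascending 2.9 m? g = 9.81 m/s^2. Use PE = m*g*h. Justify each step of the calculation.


PE = m * g * h
PE = 43.47 * 9.81 * 2.9
PE = 426.4407 * 2.9 = 1236.678 J

1236.678 J


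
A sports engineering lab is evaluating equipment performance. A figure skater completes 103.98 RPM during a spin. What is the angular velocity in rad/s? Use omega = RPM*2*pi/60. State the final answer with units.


omega = RPM * 2 * pi / 60
omega = 103.98 * 2 * 3.14159 / 60
omega = 653.3256 / 60 = 10.8888 rad/s

10.8888 rad/s


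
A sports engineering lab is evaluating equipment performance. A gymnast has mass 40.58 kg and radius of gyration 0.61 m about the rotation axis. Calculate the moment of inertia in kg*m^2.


I = m * k^2
I = 40.58 * 0.61^2
I = 40.58 * 0.3721 = 15.0998 kg*m^2

15.0998 kg*m^2


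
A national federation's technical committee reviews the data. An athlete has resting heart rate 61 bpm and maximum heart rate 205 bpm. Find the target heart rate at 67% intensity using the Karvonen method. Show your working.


Target = HRrest + pct*(HRmax - HRrest)
Heart rate reserve = HRmax - HRrest = 205 - 61 = 144 bpm
Fraction = 67% = 0.67
Target = 61 + 0.67 * 144
Target = 61 + 96.48 = 157.48 bpm

157.48 bpm


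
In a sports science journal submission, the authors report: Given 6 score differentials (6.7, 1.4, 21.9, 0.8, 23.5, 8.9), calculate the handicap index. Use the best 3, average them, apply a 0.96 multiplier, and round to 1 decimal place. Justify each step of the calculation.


All differentials: 6.7, 1.4, 21.9, 0.8, 23.5, 8.9
Sorted: 0.8, 1.4, 6.7, 8.9, 21.9, 23.5
Best 3: 0.8, 1.4, 6.7
Average of best = 8.9 / 3 = 2.9667
Raw index = 2.9667 * 0.96 = 2.848
Handicap index = round(2.848, 1) = 2.8

2.8


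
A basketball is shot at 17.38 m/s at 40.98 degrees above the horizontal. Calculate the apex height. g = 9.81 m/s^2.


H = (v*sin(theta))^2 / (2*g)
vy = v*sin(theta) = 17.38 * sin(40.98 deg) = 11.3977 m/s
H = vy^2 / (2*g) = 129.9082 / (2*9.81)
H = 129.9082 / 19.62 = 6.6212 m

6.6212 m


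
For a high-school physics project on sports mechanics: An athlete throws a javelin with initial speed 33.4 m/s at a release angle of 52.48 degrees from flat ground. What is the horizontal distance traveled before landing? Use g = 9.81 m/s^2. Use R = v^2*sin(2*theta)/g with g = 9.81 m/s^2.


R = v^2 * sin(2*theta) / g
Convert angle to radians: theta = 52.48 deg = 0.9159 rad
sin(2*theta) = sin(1.8319) = 0.9661
R = 33.4^2 * 0.9661 / 9.81
R = 1115.56 * 0.9661 / 9.81 = 109.8623 m

109.8623 m


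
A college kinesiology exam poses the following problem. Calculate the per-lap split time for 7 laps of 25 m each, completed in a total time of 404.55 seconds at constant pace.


Split time = total_time / n_laps = 404.55 / 7
Split time = 57.7929 s per lap

57.7929 s


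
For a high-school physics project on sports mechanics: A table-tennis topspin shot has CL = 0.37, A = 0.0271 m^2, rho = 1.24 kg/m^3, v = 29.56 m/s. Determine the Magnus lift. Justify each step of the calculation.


FM = 0.5 * CL * rho * A * v^2
FM = 0.5 * 0.37 * 1.24 * 0.0271 * 29.56^2
v^2 = 873.7936
FM = 0.5 * 0.37 * 1.24 * 0.0271 * 873.7936 = 5.4321 N

5.4321 N


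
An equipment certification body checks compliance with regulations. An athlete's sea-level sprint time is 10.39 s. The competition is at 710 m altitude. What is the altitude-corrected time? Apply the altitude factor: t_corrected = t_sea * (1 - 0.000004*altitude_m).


Correction factor = 1 - 0.000004 * 710 = 0.99716
t_corrected = t_sea * factor = 10.39 * 0.99716
t_corrected = 10.3605 s

10.3605 s


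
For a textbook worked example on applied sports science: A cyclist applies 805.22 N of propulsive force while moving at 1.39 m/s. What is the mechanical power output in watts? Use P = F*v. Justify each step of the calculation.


P = F * v
P = 805.22 * 1.39
P = 1119.2558 W

1119.2558 W


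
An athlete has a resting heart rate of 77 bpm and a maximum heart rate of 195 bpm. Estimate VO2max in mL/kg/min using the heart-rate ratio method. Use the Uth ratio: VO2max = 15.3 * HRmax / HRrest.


VO2max = 15.3 * HRmax / HRrest
VO2max = 15.3 * 195 / 77
VO2max = 2983.5 / 77 = 38.7468 mL/kg/min

38.7468 mL/kg/min


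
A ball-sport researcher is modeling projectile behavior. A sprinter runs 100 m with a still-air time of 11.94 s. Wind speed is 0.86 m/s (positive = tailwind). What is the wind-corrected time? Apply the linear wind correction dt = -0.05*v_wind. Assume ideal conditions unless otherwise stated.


dt = -0.05 * v_wind = -0.05 * 0.86 = -0.043 s
t_corrected = t_still + dt = 11.94 + (-0.043)
t_corrected = 11.897 s

11.897 s


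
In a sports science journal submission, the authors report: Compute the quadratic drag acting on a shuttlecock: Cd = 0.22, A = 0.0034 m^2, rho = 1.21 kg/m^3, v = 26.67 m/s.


Fd = 0.5 * Cd * rho * A * v^2
Fd = 0.5 * 0.22 * 1.21 * 0.0034 * 26.67^2
v^2 = 711.2889
Fd = 0.5 * 0.22 * 1.21 * 0.0034 * 711.2889 = 0.3219 N

0.3219 N


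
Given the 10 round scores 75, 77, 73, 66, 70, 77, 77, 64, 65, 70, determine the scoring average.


Average = sum / n
Sum = 714
Average = 714 / 10 = 71.4

71.4


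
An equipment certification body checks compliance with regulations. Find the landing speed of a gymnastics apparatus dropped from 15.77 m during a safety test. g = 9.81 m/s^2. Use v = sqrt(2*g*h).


v = sqrt(2 * g * h)
v = sqrt(2 * 9.81 * 15.77)
v = sqrt(309.4074) = 17.59 m/s

17.59 m/s


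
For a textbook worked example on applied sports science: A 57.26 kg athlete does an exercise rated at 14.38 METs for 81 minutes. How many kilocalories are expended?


kcal = MET * mass * time_hr
Convert time: 81 min = 1.35 hr
kcal = 14.38 * 57.26 * 1.35
kcal = 1111.5884 kcal

1111.5884 kcal


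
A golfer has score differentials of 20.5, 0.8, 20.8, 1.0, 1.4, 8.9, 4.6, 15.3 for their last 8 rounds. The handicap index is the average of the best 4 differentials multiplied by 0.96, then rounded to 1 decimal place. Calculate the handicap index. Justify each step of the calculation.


All differentials: 20.5, 0.8, 20.8, 1.0, 1.4, 8.9, 4.6, 15.3
Sorted: 0.8, 1.0, 1.4, 4.6, 8.9, 15.3, 20.5, 20.8
Best 4: 0.8, 1.0, 1.4, 4.6
Average of best = 7.8 / 4 = 1.95
Raw index = 1.95 * 0.96 = 1.872
Handicap index = round(1.872, 1) = 1.9

1.9


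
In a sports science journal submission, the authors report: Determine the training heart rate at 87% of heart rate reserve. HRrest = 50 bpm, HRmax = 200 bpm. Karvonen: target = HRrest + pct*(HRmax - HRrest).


Target = HRrest + pct*(HRmax - HRrest)
Heart rate reserve = HRmax - HRrest = 200 - 50 = 150 bpm
Fraction = 87% = 0.87
Target = 50 + 0.87 * 150
Target = 50 + 130.5 = 180.5 bpm

180.5 bpm


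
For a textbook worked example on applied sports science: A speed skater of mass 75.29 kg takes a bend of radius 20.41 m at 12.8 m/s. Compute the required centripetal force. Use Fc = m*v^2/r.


Fc = m * v^2 / r
v^2 = 12.8^2 = 163.84
Fc = 75.29 * 163.84 / 20.41
Fc = 12335.5136 / 20.41 = 604.3858 N

604.3858 N


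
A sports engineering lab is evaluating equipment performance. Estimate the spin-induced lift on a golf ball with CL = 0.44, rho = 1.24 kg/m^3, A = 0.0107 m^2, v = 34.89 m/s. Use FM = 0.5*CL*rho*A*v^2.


FM = 0.5 * CL * rho * A * v^2
FM = 0.5 * 0.44 * 1.24 * 0.0107 * 34.89^2
v^2 = 1217.3121
FM = 0.5 * 0.44 * 1.24 * 0.0107 * 1217.3121 = 3.5533 N

3.5533 N


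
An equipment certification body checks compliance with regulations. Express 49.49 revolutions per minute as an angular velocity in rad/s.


omega = RPM * 2 * pi / 60
omega = 49.49 * 2 * 3.14159 / 60
omega = 310.9548 / 60 = 5.1826 rad/s

5.1826 rad/s


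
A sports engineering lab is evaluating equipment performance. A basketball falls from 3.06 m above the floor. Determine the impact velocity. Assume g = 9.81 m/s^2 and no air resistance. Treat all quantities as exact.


v = sqrt(2 * g * h)
v = sqrt(2 * 9.81 * 3.06)
v = sqrt(60.0372) = 7.7484 m/s

7.7484 m/s


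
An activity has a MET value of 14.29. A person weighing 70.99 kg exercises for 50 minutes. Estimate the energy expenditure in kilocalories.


kcal = MET * mass * time_hr
Convert time: 50 min = 0.8333 hr
kcal = 14.29 * 70.99 * 0.8333
kcal = 845.3726 kcal

845.3726 kcal


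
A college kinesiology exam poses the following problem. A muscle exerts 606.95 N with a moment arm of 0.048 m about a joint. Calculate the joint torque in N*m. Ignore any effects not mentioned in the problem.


tau = F * d
tau = 606.95 * 0.048
tau = 29.1336 N*m

29.1336 N*m


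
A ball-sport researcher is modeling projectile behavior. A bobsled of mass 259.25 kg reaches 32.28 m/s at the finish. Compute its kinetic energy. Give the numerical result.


KE = 0.5 * m * v^2
KE = 0.5 * 259.25 * 32.28^2
KE = 0.5 * 259.25 * 1041.9984 = 135069.0426 J

135069.0426 J


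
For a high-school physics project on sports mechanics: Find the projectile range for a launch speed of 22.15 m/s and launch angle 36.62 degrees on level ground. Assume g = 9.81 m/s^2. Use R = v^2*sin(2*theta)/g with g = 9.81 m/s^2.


R = v^2 * sin(2*theta) / g
Convert angle to radians: theta = 36.62 deg = 0.6391 rad
sin(2*theta) = sin(1.2783) = 0.9575
R = 22.15^2 * 0.9575 / 9.81
R = 490.6225 * 0.9575 / 9.81 = 47.888 m

47.888 m


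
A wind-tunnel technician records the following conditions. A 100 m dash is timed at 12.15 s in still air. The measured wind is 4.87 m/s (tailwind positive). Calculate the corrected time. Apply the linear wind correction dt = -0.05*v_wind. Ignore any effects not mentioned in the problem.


dt = -0.05 * v_wind = -0.05 * 4.87 = -0.2435 s
t_corrected = t_still + dt = 12.15 + (-0.2435)
t_corrected = 11.9065 s

11.9065 s


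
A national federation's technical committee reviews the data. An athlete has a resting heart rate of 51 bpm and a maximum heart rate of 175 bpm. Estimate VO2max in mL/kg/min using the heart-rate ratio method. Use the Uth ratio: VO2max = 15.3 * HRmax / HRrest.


VO2max = 15.3 * HRmax / HRrest
VO2max = 15.3 * 175 / 51
VO2max = 2677.5 / 51 = 52.5 mL/kg/min

52.5 mL/kg/min


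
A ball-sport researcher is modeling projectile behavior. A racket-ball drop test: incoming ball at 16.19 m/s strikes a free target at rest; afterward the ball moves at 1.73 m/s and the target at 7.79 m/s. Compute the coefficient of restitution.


e = (v2_after - v1_after) / (v1_before - v2_before)
Numerator = 7.79 - 1.73 = 6.06
Denominator = 16.19 - 0 = 16.19
e = 6.06 / 16.19 = 0.3743

0.3743


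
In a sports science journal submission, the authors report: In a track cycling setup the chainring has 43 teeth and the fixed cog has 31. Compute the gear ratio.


GR = front_teeth / rear_teeth
GR = 43 / 31
GR = 1.3871

1.3871


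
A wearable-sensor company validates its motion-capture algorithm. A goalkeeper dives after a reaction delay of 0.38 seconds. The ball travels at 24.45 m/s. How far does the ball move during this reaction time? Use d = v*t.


d = v * t
d = 24.45 * 0.38
d = 9.291 m

9.291 m


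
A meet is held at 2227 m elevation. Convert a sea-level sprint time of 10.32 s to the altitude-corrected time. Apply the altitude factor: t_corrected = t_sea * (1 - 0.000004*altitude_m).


Correction factor = 1 - 0.000004 * 2227 = 0.991092
t_corrected = t_sea * factor = 10.32 * 0.991092
t_corrected = 10.2281 s

10.2281 s


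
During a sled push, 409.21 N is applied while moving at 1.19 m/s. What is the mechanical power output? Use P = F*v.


P = F * v
P = 409.21 * 1.19
P = 486.9599 W

486.9599 W


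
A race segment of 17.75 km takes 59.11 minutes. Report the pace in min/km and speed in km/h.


Pace = time / distance = 59.11 min / 17.75 km = 3.3301 min/km
Speed = distance / time_in_hours = 17.75 / 0.9852 hr
Speed = 18.0173 km/h

3.3301 min/km, 18.0173 km/h


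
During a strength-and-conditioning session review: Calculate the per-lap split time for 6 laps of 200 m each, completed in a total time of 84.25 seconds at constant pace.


Split time = total_time / n_laps = 84.25 / 6
Split time = 14.0417 s per lap

14.0417 s


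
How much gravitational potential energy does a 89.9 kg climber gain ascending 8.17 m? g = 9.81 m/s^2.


PE = m * g * h
PE = 89.9 * 9.81 * 8.17
PE = 881.919 * 8.17 = 7205.2782 J

7205.2782 J


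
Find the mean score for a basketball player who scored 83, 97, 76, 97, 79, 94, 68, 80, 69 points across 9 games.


Average = sum / n
Sum = 743
Average = 743 / 9 = 82.5556

82.5556


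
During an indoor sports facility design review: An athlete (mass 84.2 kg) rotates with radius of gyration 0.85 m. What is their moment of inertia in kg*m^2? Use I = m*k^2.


I = m * k^2
I = 84.2 * 0.85^2
I = 84.2 * 0.7225 = 60.8345 kg*m^2

60.8345 kg*m^2


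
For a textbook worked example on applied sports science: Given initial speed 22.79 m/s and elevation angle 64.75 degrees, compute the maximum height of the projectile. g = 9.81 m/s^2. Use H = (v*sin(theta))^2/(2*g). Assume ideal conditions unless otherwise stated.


H = (v*sin(theta))^2 / (2*g)
vy = v*sin(theta) = 22.79 * sin(64.75 deg) = 20.6125 m/s
H = vy^2 / (2*g) = 424.8765 / (2*9.81)
H = 424.8765 / 19.62 = 21.6553 m

21.6553 m


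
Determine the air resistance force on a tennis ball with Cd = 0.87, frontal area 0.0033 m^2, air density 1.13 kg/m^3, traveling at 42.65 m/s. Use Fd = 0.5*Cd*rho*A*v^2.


Fd = 0.5 * Cd * rho * A * v^2
Fd = 0.5 * 0.87 * 1.13 * 0.0033 * 42.65^2
v^2 = 1819.0225
Fd = 0.5 * 0.87 * 1.13 * 0.0033 * 1819.0225 = 2.9507 N

2.9507 N


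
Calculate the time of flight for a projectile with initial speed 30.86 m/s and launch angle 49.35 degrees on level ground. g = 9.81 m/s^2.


T = 2*v*sin(theta)/g
sin(theta) = sin(49.35 deg) = 0.7587
T = 2*30.86*0.7587 / 9.81
T = 46.8272 / 9.81 = 4.7734 s

4.7734 s


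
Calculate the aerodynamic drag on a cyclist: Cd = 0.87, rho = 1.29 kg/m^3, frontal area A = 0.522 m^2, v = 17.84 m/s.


Fd = 0.5 * Cd * rho * A * v^2
Fd = 0.5 * 0.87 * 1.29 * 0.522 * 17.84^2
v^2 = 318.2656
Fd = 0.5 * 0.87 * 1.29 * 0.522 * 318.2656 = 93.2265 N

93.2265 N


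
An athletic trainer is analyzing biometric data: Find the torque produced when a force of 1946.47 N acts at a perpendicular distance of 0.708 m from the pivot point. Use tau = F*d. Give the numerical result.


tau = F * d
tau = 1946.47 * 0.708
tau = 1378.1008 N*m

1378.1008 N*m


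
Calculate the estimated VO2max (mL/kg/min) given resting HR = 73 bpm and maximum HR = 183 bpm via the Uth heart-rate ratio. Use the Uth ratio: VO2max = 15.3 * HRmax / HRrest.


VO2max = 15.3 * HRmax / HRrest
VO2max = 15.3 * 183 / 73
VO2max = 2799.9 / 73 = 38.3548 mL/kg/min

38.3548 mL/kg/min


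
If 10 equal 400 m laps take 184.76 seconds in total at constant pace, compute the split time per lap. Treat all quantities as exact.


Split time = total_time / n_laps = 184.76 / 10
Split time = 18.476 s per lap

18.476 s


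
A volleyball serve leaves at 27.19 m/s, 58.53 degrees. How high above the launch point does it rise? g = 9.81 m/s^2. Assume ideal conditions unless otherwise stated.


H = (v*sin(theta))^2 / (2*g)
vy = v*sin(theta) = 27.19 * sin(58.53 deg) = 23.1907 m/s
H = vy^2 / (2*g) = 537.8096 / (2*9.81)
H = 537.8096 / 19.62 = 27.4113 m

27.4113 m


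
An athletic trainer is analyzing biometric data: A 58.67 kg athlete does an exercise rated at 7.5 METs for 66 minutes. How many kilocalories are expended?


kcal = MET * mass * time_hr
Convert time: 66 min = 1.1 hr
kcal = 7.5 * 58.67 * 1.1
kcal = 484.0275 kcal

484.0275 kcal


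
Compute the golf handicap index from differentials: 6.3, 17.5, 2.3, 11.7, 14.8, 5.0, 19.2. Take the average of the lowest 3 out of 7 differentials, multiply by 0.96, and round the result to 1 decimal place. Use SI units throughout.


All differentials: 6.3, 17.5, 2.3, 11.7, 14.8, 5.0, 19.2
Sorted: 2.3, 5.0, 6.3, 11.7, 14.8, 17.5, 19.2
Best 3: 2.3, 5.0, 6.3
Average of best = 13.6 / 3 = 4.5333
Raw index = 4.5333 * 0.96 = 4.352
Handicap index = round(4.352, 1) = 4.4

4.4


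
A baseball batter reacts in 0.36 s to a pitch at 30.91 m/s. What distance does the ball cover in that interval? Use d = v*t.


d = v * t
d = 30.91 * 0.36
d = 11.1276 m

11.1276 m


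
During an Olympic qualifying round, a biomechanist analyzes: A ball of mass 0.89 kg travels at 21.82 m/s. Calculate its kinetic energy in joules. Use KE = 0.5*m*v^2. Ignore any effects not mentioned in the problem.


KE = 0.5 * m * v^2
KE = 0.5 * 0.89 * 21.82^2
KE = 0.5 * 0.89 * 476.1124 = 211.87 J

211.87 J


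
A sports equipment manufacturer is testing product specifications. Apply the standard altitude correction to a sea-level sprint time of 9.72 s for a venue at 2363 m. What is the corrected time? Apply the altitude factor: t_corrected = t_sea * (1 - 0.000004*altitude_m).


Correction factor = 1 - 0.000004 * 2363 = 0.990548
t_corrected = t_sea * factor = 9.72 * 0.990548
t_corrected = 9.6281 s

9.6281 s


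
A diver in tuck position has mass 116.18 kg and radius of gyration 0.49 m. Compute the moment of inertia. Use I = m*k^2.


I = m * k^2
I = 116.18 * 0.49^2
I = 116.18 * 0.2401 = 27.8948 kg*m^2

27.8948 kg*m^2


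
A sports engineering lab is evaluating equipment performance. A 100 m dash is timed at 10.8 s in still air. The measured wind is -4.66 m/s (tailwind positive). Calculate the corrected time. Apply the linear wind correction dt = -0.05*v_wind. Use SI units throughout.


dt = -0.05 * v_wind = -0.05 * -4.66 = 0.233 s
t_corrected = t_still + dt = 10.8 + (0.233)
t_corrected = 11.033 s

11.033 s


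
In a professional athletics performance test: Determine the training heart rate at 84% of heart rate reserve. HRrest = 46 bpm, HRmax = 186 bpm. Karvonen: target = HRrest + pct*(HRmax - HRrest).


Target = HRrest + pct*(HRmax - HRrest)
Heart rate reserve = HRmax - HRrest = 186 - 46 = 140 bpm
Fraction = 84% = 0.84
Target = 46 + 0.84 * 140
Target = 46 + 117.6 = 163.6 bpm

163.6 bpm


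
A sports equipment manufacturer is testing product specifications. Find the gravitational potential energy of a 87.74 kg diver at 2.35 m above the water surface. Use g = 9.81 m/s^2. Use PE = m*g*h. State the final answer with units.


PE = m * g * h
PE = 87.74 * 9.81 * 2.35
PE = 860.7294 * 2.35 = 2022.7141 J

2022.7141 J


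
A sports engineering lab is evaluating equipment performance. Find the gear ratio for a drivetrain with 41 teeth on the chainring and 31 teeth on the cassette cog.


GR = front_teeth / rear_teeth
GR = 41 / 31
GR = 1.3226

1.3226


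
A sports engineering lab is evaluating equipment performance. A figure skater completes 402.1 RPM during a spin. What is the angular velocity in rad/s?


omega = RPM * 2 * pi / 60
omega = 402.1 * 2 * 3.14159 / 60
omega = 2526.4688 / 60 = 42.1078 rad/s

42.1078 rad/s


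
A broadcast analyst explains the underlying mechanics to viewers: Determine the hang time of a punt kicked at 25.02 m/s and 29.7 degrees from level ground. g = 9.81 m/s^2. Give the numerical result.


T = 2*v*sin(theta)/g
sin(theta) = sin(29.7 deg) = 0.4955
T = 2*25.02*0.4955 / 9.81
T = 24.7928 / 9.81 = 2.5273 s

2.5273 s


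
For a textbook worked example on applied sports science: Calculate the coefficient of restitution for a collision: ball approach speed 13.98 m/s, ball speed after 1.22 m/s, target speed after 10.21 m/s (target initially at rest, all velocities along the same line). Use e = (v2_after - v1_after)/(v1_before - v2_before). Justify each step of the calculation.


e = (v2_after - v1_after) / (v1_before - v2_before)
Numerator = 10.21 - 1.22 = 8.99
Denominator = 13.98 - 0 = 13.98
e = 8.99 / 13.98 = 0.6431

0.6431


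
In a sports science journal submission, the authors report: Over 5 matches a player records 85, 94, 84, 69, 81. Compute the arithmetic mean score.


Average = sum / n
Sum = 413
Average = 413 / 5 = 82.6

82.6


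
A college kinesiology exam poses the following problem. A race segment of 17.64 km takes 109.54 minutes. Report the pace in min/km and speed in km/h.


Pace = time / distance = 109.54 min / 17.64 km = 6.2098 min/km
Speed = distance / time_in_hours = 17.64 / 1.8257 hr
Speed = 9.6622 km/h

6.2098 min/km, 9.6622 km/h


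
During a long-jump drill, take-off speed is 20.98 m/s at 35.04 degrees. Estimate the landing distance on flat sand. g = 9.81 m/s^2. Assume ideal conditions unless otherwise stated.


R = v^2 * sin(2*theta) / g
Convert angle to radians: theta = 35.04 deg = 0.6116 rad
sin(2*theta) = sin(1.2231) = 0.9402
R = 20.98^2 * 0.9402 / 9.81
R = 440.1604 * 0.9402 / 9.81 = 42.184 m

42.184 m


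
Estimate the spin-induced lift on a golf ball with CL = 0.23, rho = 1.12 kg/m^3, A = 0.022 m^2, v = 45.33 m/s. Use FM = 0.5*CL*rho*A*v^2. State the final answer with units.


FM = 0.5 * CL * rho * A * v^2
FM = 0.5 * 0.23 * 1.12 * 0.022 * 45.33^2
v^2 = 2054.8089
FM = 0.5 * 0.23 * 1.12 * 0.022 * 2054.8089 = 5.8225 N

5.8225 N


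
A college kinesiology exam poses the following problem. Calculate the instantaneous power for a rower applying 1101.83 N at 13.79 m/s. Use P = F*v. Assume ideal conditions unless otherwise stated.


P = F * v
P = 1101.83 * 13.79
P = 15194.2357 W

15194.2357 W


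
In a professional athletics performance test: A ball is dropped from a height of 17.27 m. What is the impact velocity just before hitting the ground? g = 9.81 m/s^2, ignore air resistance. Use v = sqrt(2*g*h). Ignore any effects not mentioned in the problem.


v = sqrt(2 * g * h)
v = sqrt(2 * 9.81 * 17.27)
v = sqrt(338.8374) = 18.4075 m/s

18.4075 m/s


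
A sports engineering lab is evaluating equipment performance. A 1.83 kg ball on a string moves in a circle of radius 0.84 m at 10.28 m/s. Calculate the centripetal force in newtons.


Fc = m * v^2 / r
v^2 = 10.28^2 = 105.6784
Fc = 1.83 * 105.6784 / 0.84
Fc = 193.3915 / 0.84 = 230.2279 N

230.2279 N


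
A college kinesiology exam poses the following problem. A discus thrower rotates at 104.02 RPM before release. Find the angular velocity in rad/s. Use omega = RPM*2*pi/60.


omega = RPM * 2 * pi / 60
omega = 104.02 * 2 * 3.14159 / 60
omega = 653.5769 / 60 = 10.8929 rad/s

10.8929 rad/s


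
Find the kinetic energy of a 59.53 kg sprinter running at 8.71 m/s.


KE = 0.5 * m * v^2
KE = 0.5 * 59.53 * 8.71^2
KE = 0.5 * 59.53 * 75.8641 = 2258.0949 J

2258.0949 J


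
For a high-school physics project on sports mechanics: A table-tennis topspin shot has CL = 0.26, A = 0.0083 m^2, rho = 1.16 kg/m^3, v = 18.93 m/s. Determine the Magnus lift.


FM = 0.5 * CL * rho * A * v^2
FM = 0.5 * 0.26 * 1.16 * 0.0083 * 18.93^2
v^2 = 358.3449
FM = 0.5 * 0.26 * 1.16 * 0.0083 * 358.3449 = 0.4485 N

0.4485 N


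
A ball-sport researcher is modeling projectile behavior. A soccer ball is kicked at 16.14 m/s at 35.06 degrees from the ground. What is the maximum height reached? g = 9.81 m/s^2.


H = (v*sin(theta))^2 / (2*g)
vy = v*sin(theta) = 16.14 * sin(35.06 deg) = 9.2714 m/s
H = vy^2 / (2*g) = 85.9582 / (2*9.81)
H = 85.9582 / 19.62 = 4.3812 m

4.3812 m


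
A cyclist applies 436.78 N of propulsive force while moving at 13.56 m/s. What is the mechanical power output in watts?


P = F * v
P = 436.78 * 13.56
P = 5922.7368 W

5922.7368 W


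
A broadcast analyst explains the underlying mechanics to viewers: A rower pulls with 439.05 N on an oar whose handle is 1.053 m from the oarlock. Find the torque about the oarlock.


tau = F * d
tau = 439.05 * 1.053
tau = 462.3196 N*m

462.3196 N*m


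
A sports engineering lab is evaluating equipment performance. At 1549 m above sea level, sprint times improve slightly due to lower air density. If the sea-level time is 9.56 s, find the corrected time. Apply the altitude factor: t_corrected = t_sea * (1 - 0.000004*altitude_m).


Correction factor = 1 - 0.000004 * 1549 = 0.993804
t_corrected = t_sea * factor = 9.56 * 0.993804
t_corrected = 9.5008 s

9.5008 s


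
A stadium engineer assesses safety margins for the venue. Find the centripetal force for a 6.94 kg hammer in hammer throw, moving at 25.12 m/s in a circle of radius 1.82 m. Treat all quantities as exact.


Fc = m * v^2 / r
v^2 = 25.12^2 = 631.0144
Fc = 6.94 * 631.0144 / 1.82
Fc = 4379.2399 / 1.82 = 2406.1758 N

2406.1758 N


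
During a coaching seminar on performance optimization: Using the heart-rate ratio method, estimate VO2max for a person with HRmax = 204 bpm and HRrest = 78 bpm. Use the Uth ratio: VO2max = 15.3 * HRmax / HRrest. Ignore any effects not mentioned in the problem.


VO2max = 15.3 * HRmax / HRrest
VO2max = 15.3 * 204 / 78
VO2max = 3121.2 / 78 = 40.0154 mL/kg/min

40.0154 mL/kg/min


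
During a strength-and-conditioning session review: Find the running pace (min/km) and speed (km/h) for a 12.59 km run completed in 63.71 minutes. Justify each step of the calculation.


Pace = time / distance = 63.71 min / 12.59 km = 5.0604 min/km
Speed = distance / time_in_hours = 12.59 / 1.0618 hr
Speed = 11.8569 km/h

5.0604 min/km, 11.8569 km/h


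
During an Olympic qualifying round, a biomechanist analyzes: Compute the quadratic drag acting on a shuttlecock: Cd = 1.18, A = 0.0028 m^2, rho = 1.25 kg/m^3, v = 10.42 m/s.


Fd = 0.5 * Cd * rho * A * v^2
Fd = 0.5 * 1.18 * 1.25 * 0.0028 * 10.42^2
v^2 = 108.5764
Fd = 0.5 * 1.18 * 1.25 * 0.0028 * 108.5764 = 0.2242 N

0.2242 N


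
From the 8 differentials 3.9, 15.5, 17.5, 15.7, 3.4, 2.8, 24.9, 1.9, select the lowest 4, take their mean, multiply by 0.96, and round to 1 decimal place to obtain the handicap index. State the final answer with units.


All differentials: 3.9, 15.5, 17.5, 15.7, 3.4, 2.8, 24.9, 1.9
Sorted: 1.9, 2.8, 3.4, 3.9, 15.5, 15.7, 17.5, 24.9
Best 4: 1.9, 2.8, 3.4, 3.9
Average of best = 12 / 4 = 3
Raw index = 3 * 0.96 = 2.88
Handicap index = round(2.88, 1) = 2.9

2.9


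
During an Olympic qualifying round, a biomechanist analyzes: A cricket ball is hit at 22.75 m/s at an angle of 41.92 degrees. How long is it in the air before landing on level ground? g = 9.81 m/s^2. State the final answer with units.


T = 2*v*sin(theta)/g
sin(theta) = sin(41.92 deg) = 0.6681
T = 2*22.75*0.6681 / 9.81
T = 30.3982 / 9.81 = 3.0987 s

3.0987 s


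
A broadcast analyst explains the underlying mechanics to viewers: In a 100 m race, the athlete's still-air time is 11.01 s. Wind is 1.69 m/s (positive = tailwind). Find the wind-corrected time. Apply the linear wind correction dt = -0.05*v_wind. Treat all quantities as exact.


dt = -0.05 * v_wind = -0.05 * 1.69 = -0.0845 s
t_corrected = t_still + dt = 11.01 + (-0.0845)
t_corrected = 10.9255 s

10.9255 s


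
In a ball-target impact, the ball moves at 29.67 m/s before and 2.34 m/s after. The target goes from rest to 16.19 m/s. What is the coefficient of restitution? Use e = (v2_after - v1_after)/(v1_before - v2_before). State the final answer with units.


e = (v2_after - v1_after) / (v1_before - v2_before)
Numerator = 16.19 - 2.34 = 13.85
Denominator = 29.67 - 0 = 29.67
e = 13.85 / 29.67 = 0.4668

0.4668


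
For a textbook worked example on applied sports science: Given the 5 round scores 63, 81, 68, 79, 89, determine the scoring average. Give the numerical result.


Average = sum / n
Sum = 380
Average = 380 / 5 = 76

76


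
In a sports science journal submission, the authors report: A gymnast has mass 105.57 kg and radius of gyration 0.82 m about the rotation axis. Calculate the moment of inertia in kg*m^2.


I = m * k^2
I = 105.57 * 0.82^2
I = 105.57 * 0.6724 = 70.9853 kg*m^2

70.9853 kg*m^2


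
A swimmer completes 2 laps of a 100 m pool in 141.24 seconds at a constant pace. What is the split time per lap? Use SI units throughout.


Split time = total_time / n_laps = 141.24 / 2
Split time = 70.62 s per lap

70.62 s


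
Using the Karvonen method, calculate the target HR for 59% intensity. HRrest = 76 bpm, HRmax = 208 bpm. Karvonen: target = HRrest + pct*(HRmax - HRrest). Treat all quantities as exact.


Target = HRrest + pct*(HRmax - HRrest)
Heart rate reserve = HRmax - HRrest = 208 - 76 = 132 bpm
Fraction = 59% = 0.59
Target = 76 + 0.59 * 132
Target = 76 + 77.88 = 153.88 bpm

153.88 bpm


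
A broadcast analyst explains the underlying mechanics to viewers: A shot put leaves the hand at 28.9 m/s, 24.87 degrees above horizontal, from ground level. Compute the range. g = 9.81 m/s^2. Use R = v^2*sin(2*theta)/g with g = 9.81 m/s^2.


R = v^2 * sin(2*theta) / g
Convert angle to radians: theta = 24.87 deg = 0.4341 rad
sin(2*theta) = sin(0.8681) = 0.7631
R = 28.9^2 * 0.7631 / 9.81
R = 835.21 * 0.7631 / 9.81 = 64.971 m

64.971 m


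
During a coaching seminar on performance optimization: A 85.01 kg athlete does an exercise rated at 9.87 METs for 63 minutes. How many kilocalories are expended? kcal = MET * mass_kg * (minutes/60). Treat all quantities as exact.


kcal = MET * mass * time_hr
Convert time: 63 min = 1.05 hr
kcal = 9.87 * 85.01 * 1.05
kcal = 881.0011 kcal

881.0011 kcal


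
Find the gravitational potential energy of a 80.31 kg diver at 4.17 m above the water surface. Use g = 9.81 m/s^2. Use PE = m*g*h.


PE = m * g * h
PE = 80.31 * 9.81 * 4.17
PE = 787.8411 * 4.17 = 3285.2974 J

3285.2974 J


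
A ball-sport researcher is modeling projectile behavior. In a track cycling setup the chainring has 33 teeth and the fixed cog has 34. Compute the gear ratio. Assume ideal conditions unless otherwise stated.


GR = front_teeth / rear_teeth
GR = 33 / 34
GR = 0.9706

0.9706


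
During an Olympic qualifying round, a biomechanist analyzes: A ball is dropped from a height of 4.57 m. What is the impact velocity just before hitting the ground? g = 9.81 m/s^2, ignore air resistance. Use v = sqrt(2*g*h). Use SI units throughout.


v = sqrt(2 * g * h)
v = sqrt(2 * 9.81 * 4.57)
v = sqrt(89.6634) = 9.4691 m/s

9.4691 m/s


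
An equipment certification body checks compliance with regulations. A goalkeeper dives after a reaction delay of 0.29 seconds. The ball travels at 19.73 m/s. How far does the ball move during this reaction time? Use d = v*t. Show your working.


d = v * t
d = 19.73 * 0.29
d = 5.7217 m

5.7217 m


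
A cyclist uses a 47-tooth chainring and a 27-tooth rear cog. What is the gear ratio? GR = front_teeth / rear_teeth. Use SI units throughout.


GR = front_teeth / rear_teeth
GR = 47 / 27
GR = 1.7407

1.7407


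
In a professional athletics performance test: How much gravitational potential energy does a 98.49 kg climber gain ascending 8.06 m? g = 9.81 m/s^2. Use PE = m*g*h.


PE = m * g * h
PE = 98.49 * 9.81 * 8.06
PE = 966.1869 * 8.06 = 7787.4664 J

7787.4664 J


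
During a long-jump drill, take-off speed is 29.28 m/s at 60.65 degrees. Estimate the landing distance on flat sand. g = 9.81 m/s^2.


R = v^2 * sin(2*theta) / g
Convert angle to radians: theta = 60.65 deg = 1.0585 rad
sin(2*theta) = sin(2.1171) = 0.8545
R = 29.28^2 * 0.8545 / 9.81
R = 857.3184 * 0.8545 / 9.81 = 74.6731 m

74.6731 m


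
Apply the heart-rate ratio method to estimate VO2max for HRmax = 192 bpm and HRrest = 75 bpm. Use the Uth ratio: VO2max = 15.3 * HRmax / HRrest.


VO2max = 15.3 * HRmax / HRrest
VO2max = 15.3 * 192 / 75
VO2max = 2937.6 / 75 = 39.168 mL/kg/min

39.168 mL/kg/min


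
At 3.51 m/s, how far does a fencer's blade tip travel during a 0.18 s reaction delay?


d = v * t
d = 3.51 * 0.18
d = 0.6318 m

0.6318 m
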